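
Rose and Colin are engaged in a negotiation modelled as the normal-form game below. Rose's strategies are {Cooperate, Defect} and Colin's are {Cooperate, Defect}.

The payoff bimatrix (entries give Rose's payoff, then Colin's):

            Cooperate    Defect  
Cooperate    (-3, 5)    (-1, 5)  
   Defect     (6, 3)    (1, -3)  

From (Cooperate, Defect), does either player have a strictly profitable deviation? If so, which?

Rose at (Cooperate, Defect) earns -1; deviating to Defect yields 1 — a strict improvement.
Colin earns 5; deviating to Cooperate yields 5 — not better.
Only Rose has a strictly profitable deviation.

Rose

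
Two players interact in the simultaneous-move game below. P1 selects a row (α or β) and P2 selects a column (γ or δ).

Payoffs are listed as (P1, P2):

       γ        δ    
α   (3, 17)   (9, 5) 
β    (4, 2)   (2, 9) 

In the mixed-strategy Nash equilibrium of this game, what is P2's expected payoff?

First find x, the probability P1 plays α, from P2's indifference between γ and δ: 17x + 2(1−x) = 5x + 9(1−x), giving x = 7/19.
Since P2 is indifferent in equilibrium, P2's expected payoff equals the payoff from either column against (7/19, 12/19). Using γ: 17(7/19) + 2(12/19) = 143/19.

143/19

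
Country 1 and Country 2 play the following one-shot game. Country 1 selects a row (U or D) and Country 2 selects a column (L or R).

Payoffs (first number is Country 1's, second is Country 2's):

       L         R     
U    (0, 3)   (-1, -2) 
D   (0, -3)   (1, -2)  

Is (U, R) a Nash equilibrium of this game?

At (U, R), Country 1 earns -1; switching to D would give 1, so Country 1 would deviate.
Country 2 earns -2; switching to L would give 3, so Country 2 would deviate.
Since at least one player can profitably deviate, this is not a Nash equilibrium.

No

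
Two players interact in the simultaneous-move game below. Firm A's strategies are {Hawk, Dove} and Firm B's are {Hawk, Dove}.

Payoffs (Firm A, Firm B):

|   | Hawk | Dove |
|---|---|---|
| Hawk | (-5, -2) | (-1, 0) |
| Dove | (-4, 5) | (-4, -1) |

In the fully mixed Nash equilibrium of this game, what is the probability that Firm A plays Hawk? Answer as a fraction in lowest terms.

Let r be the probability that Firm A plays Hawk. In a completely mixed equilibrium, Firm B must be indifferent between Hawk and Dove.
Firm B's expected payoff from Hawk is −2r + 5(1−r); from Dove it is −(1−r).
Setting these equal: −7r + 5 = r − 1, so r = 3/4.

3/4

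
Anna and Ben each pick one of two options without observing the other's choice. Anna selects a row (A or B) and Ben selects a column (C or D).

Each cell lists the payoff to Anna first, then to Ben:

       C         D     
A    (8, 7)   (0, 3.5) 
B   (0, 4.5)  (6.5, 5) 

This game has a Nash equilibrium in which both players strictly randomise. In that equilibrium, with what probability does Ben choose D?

16/29

Let q be the probability that Ben plays C. In a completely mixed equilibrium, Anna must be indifferent between A and B.
Anna's expected payoff from A is 8q; from B it is 6.5(1−q).
Setting these equal: 8q = −6.5q + 6.5, so q = 13/29.
Therefore Ben plays D with probability 1 − 13/29 = 16/29.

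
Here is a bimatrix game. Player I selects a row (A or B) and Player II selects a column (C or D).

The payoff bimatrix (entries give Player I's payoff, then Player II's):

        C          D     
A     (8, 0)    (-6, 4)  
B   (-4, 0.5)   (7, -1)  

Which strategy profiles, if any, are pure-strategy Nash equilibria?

none

(A, C): Player II prefers D (4 > 0) — not an equilibrium.
(A, D): Player I prefers B (7 > -6) — not an equilibrium.
(B, C): Player I prefers A (8 > -4) — not an equilibrium.
(B, D): Player II prefers C (0.5 > -1) — not an equilibrium.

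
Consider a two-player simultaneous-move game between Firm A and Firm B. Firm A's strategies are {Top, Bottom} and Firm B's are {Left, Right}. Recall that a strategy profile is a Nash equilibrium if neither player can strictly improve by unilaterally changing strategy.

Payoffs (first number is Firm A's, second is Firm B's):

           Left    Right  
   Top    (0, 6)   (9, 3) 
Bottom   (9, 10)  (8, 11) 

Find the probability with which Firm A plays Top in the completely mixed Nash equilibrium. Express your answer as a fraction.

Let x be the probability that Firm A plays Top. In a completely mixed equilibrium, Firm B must be indifferent between Left and Right.
Firm B's expected payoff from Left is 6x + 10(1−x); from Right it is 3x + 11(1−x).
Setting these equal: −4x + 10 = −8x + 11, so x = 1/4.

1/4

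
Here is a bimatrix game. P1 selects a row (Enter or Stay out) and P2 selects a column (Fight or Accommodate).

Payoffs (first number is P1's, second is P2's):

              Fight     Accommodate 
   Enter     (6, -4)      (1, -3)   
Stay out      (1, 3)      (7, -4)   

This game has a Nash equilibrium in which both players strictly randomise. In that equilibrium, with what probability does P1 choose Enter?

Let r be the probability that P1 plays Enter. In a completely mixed equilibrium, P2 must be indifferent between Fight and Accommodate.
P2's expected payoff from Fight is −4r + 3(1−r); from Accommodate it is −3r − 4(1−r).
Setting these equal: −7r + 3 = r − 4, so r = 7/8.

7/8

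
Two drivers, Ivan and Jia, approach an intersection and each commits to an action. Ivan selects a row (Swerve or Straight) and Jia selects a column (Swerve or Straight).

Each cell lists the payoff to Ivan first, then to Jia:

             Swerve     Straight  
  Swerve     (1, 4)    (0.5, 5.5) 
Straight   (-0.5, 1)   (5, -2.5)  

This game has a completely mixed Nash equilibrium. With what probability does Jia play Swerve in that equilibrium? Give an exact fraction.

3/4

Let y be the probability that Jia plays Swerve. In a completely mixed equilibrium, Ivan must be indifferent between Swerve and Straight.
Ivan's expected payoff from Swerve is y + 0.5(1−y); from Straight it is −0.5y + 5(1−y).
Setting these equal: 0.5y + 0.5 = −5.5y + 5, so y = 3/4.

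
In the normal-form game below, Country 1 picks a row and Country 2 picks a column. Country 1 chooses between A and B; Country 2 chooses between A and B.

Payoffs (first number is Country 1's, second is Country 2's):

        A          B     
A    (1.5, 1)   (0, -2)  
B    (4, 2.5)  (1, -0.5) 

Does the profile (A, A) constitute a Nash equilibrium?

No

At (A, A), Country 1 earns 1.5; switching to B would give 4, so Country 1 would deviate.
Country 2 earns 1; switching to B would give -2, so Country 2 has no profitable deviation.
Since at least one player can profitably deviate, this is not a Nash equilibrium.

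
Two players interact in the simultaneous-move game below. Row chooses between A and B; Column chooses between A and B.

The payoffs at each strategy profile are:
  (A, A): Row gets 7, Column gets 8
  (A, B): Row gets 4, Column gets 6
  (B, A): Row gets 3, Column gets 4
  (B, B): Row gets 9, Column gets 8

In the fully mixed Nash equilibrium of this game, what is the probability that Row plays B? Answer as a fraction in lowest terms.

Let p be the probability that Row plays A. In a completely mixed equilibrium, Column must be indifferent between A and B.
Column's expected payoff from A is 8p + 4(1−p); from B it is 6p + 8(1−p).
Setting these equal: 4p + 4 = −2p + 8, so p = 2/3.
Therefore Row plays B with probability 1 − 2/3 = 1/3.

1/3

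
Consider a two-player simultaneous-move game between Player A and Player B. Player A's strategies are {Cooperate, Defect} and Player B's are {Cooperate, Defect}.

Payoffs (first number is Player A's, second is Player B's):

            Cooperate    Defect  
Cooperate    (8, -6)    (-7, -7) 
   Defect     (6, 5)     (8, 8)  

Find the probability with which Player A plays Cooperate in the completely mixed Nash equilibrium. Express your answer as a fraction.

Let r be the probability that Player A plays Cooperate. In a completely mixed equilibrium, Player B must be indifferent between Cooperate and Defect.
Player B's expected payoff from Cooperate is −6r + 5(1−r); from Defect it is −7r + 8(1−r).
Setting these equal: −11r + 5 = −15r + 8, so r = 3/4.

3/4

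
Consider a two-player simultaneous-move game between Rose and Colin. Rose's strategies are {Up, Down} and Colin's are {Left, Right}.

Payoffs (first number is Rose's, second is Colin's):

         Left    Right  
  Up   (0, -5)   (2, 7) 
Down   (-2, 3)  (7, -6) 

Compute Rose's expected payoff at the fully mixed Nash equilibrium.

First find y, the probability Colin plays Left, from Rose's indifference between Up and Down: 2(1−y) = −2y + 7(1−y), giving y = 5/7.
Since Rose is indifferent in equilibrium, Rose's expected payoff equals the payoff from either row against (5/7, 2/7). Using Up: 2(2/7) = 4/7.

4/7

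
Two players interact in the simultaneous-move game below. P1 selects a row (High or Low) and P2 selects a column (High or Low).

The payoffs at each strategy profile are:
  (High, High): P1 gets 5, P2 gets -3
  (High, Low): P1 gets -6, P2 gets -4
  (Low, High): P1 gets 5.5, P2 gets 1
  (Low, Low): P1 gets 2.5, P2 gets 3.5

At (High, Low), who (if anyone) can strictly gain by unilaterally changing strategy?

P1 at (High, Low) earns -6; deviating to Low yields 2.5 — a strict improvement.
P2 earns -4; deviating to High yields -3 — a strict improvement.
Both P1 and P2 have strictly profitable deviations.

Both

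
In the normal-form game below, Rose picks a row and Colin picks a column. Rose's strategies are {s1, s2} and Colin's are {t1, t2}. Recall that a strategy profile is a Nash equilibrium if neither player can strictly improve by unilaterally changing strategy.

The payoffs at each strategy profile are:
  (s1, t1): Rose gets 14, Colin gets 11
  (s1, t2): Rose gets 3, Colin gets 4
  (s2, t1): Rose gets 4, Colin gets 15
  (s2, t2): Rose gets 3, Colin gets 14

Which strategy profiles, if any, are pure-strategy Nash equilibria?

(s1, t1)

(s1, t1): Rose gets 14 ≥ 4 from s2, and Colin gets 11 ≥ 4 from t2 — Nash equilibrium.
(s1, t2): Colin prefers t1 (11 > 4) — not an equilibrium.
(s2, t1): Rose prefers s1 (14 > 4) — not an equilibrium.
(s2, t2): Colin prefers t1 (15 > 14) — not an equilibrium.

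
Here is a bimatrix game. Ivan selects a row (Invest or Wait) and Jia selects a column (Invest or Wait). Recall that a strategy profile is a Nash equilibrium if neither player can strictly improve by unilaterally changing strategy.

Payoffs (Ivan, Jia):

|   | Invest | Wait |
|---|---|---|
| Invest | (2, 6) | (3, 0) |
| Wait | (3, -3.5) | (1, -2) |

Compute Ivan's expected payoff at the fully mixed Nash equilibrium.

7/3

First find y, the probability Jia plays Invest, from Ivan's indifference between Invest and Wait: 2y + 3(1−y) = 3y + (1−y), giving y = 2/3.
Since Ivan is indifferent in equilibrium, Ivan's expected payoff equals the payoff from either row against (2/3, 1/3). Using Invest: 2(2/3) + 3(1/3) = 7/3.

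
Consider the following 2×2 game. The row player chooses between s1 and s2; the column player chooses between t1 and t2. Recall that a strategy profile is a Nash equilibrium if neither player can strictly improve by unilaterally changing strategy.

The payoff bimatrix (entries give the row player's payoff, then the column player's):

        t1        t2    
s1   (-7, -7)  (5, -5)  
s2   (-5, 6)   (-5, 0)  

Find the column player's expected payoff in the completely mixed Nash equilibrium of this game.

-15/4

First find p, the probability the row player plays s1, from the column player's indifference between t1 and t2: −7p + 6(1−p) = −5p, giving p = 3/4.
Since the column player is indifferent in equilibrium, the column player's expected payoff equals the payoff from either column against (3/4, 1/4). Using t1: −7(3/4) + 6(1/4) = -15/4.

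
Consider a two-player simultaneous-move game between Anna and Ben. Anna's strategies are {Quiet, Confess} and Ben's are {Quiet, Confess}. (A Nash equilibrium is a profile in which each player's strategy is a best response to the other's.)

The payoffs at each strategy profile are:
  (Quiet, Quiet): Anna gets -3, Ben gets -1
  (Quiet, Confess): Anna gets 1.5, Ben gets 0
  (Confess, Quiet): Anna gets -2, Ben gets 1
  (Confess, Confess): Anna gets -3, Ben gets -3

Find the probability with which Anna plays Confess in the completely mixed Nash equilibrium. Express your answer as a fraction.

Let r be the probability that Anna plays Quiet. In a completely mixed equilibrium, Ben must be indifferent between Quiet and Confess.
Ben's expected payoff from Quiet is −r + (1−r); from Confess it is −3(1−r).
Setting these equal: −2r + 1 = 3r − 3, so r = 4/5.
Therefore Anna plays Confess with probability 1 − 4/5 = 1/5.

1/5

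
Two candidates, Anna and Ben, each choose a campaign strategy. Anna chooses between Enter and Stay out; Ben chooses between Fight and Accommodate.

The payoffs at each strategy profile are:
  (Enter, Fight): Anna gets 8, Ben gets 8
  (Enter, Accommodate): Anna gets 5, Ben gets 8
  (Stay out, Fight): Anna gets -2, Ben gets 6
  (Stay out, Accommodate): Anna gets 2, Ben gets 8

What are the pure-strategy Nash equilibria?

(Enter, Fight) and (Enter, Accommodate)

(Enter, Fight): Anna gets 8 ≥ -2 from Stay out, and Ben gets 8 ≥ 8 from Accommodate — Nash equilibrium.
(Enter, Accommodate): Anna gets 5 ≥ 2 from Stay out, and Ben gets 8 ≥ 8 from Fight — Nash equilibrium.
(Stay out, Fight): Anna prefers Enter (8 > -2); Ben prefers Accommodate (8 > 6) — not an equilibrium.
(Stay out, Accommodate): Anna prefers Enter (5 > 2) — not an equilibrium.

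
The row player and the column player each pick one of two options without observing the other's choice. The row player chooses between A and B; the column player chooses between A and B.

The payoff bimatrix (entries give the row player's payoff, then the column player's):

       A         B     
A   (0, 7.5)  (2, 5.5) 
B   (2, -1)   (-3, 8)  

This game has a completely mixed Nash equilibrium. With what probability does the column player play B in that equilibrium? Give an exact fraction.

2/7

Let c be the probability that the column player plays A. In a completely mixed equilibrium, the row player must be indifferent between A and B.
The row player's expected payoff from A is 2(1−c); from B it is 2c − 3(1−c).
Setting these equal: −2c + 2 = 5c − 3, so c = 5/7.
Therefore the column player plays B with probability 1 − 5/7 = 2/7.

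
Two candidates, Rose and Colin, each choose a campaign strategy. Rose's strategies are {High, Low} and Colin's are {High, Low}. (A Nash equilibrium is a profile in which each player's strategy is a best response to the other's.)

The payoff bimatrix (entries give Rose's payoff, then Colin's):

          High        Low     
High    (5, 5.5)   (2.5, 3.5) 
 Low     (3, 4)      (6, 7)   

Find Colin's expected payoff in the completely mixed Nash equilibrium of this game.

49/10

First find x, the probability Rose plays High, from Colin's indifference between High and Low: 5.5x + 4(1−x) = 3.5x + 7(1−x), giving x = 3/5.
Since Colin is indifferent in equilibrium, Colin's expected payoff equals the payoff from either column against (3/5, 2/5). Using High: 5.5(3/5) + 4(2/5) = 49/10.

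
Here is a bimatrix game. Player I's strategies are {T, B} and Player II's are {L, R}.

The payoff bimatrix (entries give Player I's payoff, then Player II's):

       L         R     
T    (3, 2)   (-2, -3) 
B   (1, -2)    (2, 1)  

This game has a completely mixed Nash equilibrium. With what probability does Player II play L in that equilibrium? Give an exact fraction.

Let c be the probability that Player II plays L. In a completely mixed equilibrium, Player I must be indifferent between T and B.
Player I's expected payoff from T is 3c − 2(1−c); from B it is c + 2(1−c).
Setting these equal: 5c − 2 = −c + 2, so c = 2/3.

2/3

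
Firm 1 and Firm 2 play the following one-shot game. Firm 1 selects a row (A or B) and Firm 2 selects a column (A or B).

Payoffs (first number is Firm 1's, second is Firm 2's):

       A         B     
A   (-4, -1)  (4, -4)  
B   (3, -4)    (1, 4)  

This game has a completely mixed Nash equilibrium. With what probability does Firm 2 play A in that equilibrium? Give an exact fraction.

3/10

Let c be the probability that Firm 2 plays A. In a completely mixed equilibrium, Firm 1 must be indifferent between A and B.
Firm 1's expected payoff from A is −4c + 4(1−c); from B it is 3c + (1−c).
Setting these equal: −8c + 4 = 2c + 1, so c = 3/10.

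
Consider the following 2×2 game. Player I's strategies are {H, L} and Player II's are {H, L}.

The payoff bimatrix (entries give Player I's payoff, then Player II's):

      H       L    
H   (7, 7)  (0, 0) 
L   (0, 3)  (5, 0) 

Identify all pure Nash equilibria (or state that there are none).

(H, H): Player I gets 7 ≥ 0 from L, and Player II gets 7 ≥ 0 from L — Nash equilibrium.
(H, L): Player I prefers L (5 > 0); Player II prefers H (7 > 0) — not an equilibrium.
(L, H): Player I prefers H (7 > 0) — not an equilibrium.
(L, L): Player II prefers H (3 > 0) — not an equilibrium.

(H, H)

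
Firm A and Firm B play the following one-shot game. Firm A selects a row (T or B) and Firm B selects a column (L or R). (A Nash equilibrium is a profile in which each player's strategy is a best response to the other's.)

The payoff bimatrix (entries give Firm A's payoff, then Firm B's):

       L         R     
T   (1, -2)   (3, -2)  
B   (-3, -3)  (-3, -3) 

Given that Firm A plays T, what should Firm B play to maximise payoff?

either — both L and R are best responses

Against T, Firm B earns -2 from L and -2 from R.
So either strategy is a best response.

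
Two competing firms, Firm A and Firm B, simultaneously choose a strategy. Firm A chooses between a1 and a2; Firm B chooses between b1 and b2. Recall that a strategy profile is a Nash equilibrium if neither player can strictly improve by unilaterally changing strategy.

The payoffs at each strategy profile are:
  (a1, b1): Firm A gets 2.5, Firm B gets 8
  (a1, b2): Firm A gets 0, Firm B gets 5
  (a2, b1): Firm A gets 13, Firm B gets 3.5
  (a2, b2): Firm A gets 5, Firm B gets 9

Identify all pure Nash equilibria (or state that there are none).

(a2, b2)

(a1, b1): Firm A prefers a2 (13 > 2.5) — not an equilibrium.
(a1, b2): Firm A prefers a2 (5 > 0); Firm B prefers b1 (8 > 5) — not an equilibrium.
(a2, b1): Firm B prefers b2 (9 > 3.5) — not an equilibrium.
(a2, b2): Firm A gets 5 ≥ 0 from a1, and Firm B gets 9 ≥ 3.5 from b1 — Nash equilibrium.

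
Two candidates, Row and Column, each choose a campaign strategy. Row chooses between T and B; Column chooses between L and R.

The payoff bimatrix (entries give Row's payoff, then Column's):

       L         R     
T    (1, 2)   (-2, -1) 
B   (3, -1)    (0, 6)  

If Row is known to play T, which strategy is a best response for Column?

L

Against T, Column earns 2 from L and -1 from R.
So L is the best response.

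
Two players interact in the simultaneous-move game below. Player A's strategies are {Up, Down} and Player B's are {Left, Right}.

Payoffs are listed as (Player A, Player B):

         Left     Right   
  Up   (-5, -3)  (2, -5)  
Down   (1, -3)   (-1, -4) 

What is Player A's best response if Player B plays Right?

Against Right, Player A earns 2 from Up and -1 from Down.
So Up is the best response.

Up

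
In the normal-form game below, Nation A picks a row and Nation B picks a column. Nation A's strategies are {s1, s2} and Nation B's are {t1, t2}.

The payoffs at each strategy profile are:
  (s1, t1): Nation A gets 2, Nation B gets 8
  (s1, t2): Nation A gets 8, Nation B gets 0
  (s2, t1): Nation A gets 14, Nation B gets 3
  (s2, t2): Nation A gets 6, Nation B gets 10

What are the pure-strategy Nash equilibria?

(s1, t1): Nation A prefers s2 (14 > 2) — not an equilibrium.
(s1, t2): Nation B prefers t1 (8 > 0) — not an equilibrium.
(s2, t1): Nation B prefers t2 (10 > 3) — not an equilibrium.
(s2, t2): Nation A prefers s1 (8 > 6) — not an equilibrium.

none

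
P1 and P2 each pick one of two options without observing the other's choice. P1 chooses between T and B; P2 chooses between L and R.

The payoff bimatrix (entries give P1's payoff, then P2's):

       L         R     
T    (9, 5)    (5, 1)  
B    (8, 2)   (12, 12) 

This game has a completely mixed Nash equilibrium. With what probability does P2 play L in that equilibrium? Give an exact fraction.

Let c be the probability that P2 plays L. In a completely mixed equilibrium, P1 must be indifferent between T and B.
P1's expected payoff from T is 9c + 5(1−c); from B it is 8c + 12(1−c).
Setting these equal: 4c + 5 = −4c + 12, so c = 7/8.

7/8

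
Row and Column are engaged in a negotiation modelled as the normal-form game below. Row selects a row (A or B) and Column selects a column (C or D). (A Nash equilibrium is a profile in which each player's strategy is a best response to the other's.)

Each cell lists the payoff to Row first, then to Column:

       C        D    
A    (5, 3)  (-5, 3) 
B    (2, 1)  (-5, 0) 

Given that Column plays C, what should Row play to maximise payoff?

Against C, Row earns 5 from A and 2 from B.
So A is the best response.

A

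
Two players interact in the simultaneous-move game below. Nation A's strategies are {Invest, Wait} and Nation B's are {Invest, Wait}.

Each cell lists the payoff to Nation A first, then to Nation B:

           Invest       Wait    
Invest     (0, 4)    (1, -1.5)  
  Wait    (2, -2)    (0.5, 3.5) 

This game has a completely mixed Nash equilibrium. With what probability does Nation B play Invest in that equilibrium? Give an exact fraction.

1/5

Let c be the probability that Nation B plays Invest. In a completely mixed equilibrium, Nation A must be indifferent between Invest and Wait.
Nation A's expected payoff from Invest is (1−c); from Wait it is 2c + 0.5(1−c).
Setting these equal: −c + 1 = 1.5c + 0.5, so c = 1/5.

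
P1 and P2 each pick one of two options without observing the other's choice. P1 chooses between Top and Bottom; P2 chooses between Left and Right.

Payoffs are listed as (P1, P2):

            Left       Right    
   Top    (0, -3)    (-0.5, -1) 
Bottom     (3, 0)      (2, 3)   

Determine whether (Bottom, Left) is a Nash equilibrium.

No

At (Bottom, Left), P1 earns 3; switching to Top would give 0, so P1 has no profitable deviation.
P2 earns 0; switching to Right would give 3, so P2 would deviate.
Since at least one player can profitably deviate, this is not a Nash equilibrium.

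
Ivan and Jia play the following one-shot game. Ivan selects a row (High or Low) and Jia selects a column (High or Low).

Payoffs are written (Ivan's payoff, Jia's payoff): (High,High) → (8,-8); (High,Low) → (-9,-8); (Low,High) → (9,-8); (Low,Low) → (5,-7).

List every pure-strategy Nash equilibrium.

(Low, Low)

(High, High): Ivan prefers Low (9 > 8) — not an equilibrium.
(High, Low): Ivan prefers Low (5 > -9) — not an equilibrium.
(Low, High): Jia prefers Low (-7 > -8) — not an equilibrium.
(Low, Low): Ivan gets 5 ≥ -9 from High, and Jia gets -7 ≥ -8 from High — Nash equilibrium.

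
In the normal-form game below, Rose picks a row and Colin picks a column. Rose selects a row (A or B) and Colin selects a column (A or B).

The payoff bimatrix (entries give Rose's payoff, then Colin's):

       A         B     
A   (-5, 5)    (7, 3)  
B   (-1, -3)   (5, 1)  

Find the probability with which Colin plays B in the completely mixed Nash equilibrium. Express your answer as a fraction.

2/3

Let c be the probability that Colin plays A. In a completely mixed equilibrium, Rose must be indifferent between A and B.
Rose's expected payoff from A is −5c + 7(1−c); from B it is −c + 5(1−c).
Setting these equal: −12c + 7 = −6c + 5, so c = 1/3.
Therefore Colin plays B with probability 1 − 1/3 = 2/3.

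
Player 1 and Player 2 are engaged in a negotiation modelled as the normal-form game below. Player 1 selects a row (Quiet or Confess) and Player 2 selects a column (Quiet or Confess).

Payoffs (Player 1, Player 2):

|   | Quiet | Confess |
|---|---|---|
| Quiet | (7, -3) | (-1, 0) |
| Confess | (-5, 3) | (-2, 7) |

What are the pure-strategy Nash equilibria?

(Quiet, Confess)

(Quiet, Quiet): Player 2 prefers Confess (0 > -3) — not an equilibrium.
(Quiet, Confess): Player 1 gets -1 ≥ -2 from Confess, and Player 2 gets 0 ≥ -3 from Quiet — Nash equilibrium.
(Confess, Quiet): Player 1 prefers Quiet (7 > -5); Player 2 prefers Confess (7 > 3) — not an equilibrium.
(Confess, Confess): Player 1 prefers Quiet (-1 > -2) — not an equilibrium.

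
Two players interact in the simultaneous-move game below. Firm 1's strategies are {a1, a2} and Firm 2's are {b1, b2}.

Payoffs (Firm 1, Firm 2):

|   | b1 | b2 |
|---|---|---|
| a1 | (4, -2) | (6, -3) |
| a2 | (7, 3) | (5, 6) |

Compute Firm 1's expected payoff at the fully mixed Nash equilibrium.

11/2

First find q, the probability Firm 2 plays b1, from Firm 1's indifference between a1 and a2: 4q + 6(1−q) = 7q + 5(1−q), giving q = 1/4.
Since Firm 1 is indifferent in equilibrium, Firm 1's expected payoff equals the payoff from either row against (1/4, 3/4). Using a1: 4(1/4) + 6(3/4) = 11/2.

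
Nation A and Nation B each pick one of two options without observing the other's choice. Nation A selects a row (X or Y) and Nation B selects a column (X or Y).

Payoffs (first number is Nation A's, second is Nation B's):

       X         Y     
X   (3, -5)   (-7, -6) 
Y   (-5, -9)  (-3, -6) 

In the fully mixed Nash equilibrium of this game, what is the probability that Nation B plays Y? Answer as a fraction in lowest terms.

2/3

Let q be the probability that Nation B plays X. In a completely mixed equilibrium, Nation A must be indifferent between X and Y.
Nation A's expected payoff from X is 3q − 7(1−q); from Y it is −5q − 3(1−q).
Setting these equal: 10q − 7 = −2q − 3, so q = 1/3.
Therefore Nation B plays Y with probability 1 − 1/3 = 2/3.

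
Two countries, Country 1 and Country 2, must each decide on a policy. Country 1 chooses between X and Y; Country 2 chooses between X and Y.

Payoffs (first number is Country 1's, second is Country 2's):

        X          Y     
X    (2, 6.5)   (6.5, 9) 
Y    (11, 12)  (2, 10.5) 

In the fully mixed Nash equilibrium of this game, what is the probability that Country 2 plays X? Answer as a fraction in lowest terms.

1/3

Let c be the probability that Country 2 plays X. In a completely mixed equilibrium, Country 1 must be indifferent between X and Y.
Country 1's expected payoff from X is 2c + 6.5(1−c); from Y it is 11c + 2(1−c).
Setting these equal: −4.5c + 6.5 = 9c + 2, so c = 1/3.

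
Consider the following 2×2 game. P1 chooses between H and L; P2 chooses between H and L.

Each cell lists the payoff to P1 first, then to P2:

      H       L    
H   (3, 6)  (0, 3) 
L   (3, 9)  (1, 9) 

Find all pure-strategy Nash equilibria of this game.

(H, H) and (L, H) and (L, L)

(H, H): P1 gets 3 ≥ 3 from L, and P2 gets 6 ≥ 3 from L — Nash equilibrium.
(H, L): P1 prefers L (1 > 0); P2 prefers H (6 > 3) — not an equilibrium.
(L, H): P1 gets 3 ≥ 3 from H, and P2 gets 9 ≥ 9 from L — Nash equilibrium.
(L, L): P1 gets 1 ≥ 0 from H, and P2 gets 9 ≥ 9 from H — Nash equilibrium.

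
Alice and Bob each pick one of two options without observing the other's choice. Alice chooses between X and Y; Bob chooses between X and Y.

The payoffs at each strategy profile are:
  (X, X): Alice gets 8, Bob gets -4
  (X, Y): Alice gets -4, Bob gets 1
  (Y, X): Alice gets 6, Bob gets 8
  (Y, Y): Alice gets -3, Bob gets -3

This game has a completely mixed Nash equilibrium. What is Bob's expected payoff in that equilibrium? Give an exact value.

-1/4

First find p, the probability Alice plays X, from Bob's indifference between X and Y: −4p + 8(1−p) = p − 3(1−p), giving p = 11/16.
Since Bob is indifferent in equilibrium, Bob's expected payoff equals the payoff from either column against (11/16, 5/16). Using X: −4(11/16) + 8(5/16) = -1/4.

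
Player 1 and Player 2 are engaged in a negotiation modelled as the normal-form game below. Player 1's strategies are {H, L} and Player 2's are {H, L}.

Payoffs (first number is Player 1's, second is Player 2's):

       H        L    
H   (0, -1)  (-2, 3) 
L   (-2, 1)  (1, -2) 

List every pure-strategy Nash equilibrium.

(H, H): Player 2 prefers L (3 > -1) — not an equilibrium.
(H, L): Player 1 prefers L (1 > -2) — not an equilibrium.
(L, H): Player 1 prefers H (0 > -2) — not an equilibrium.
(L, L): Player 2 prefers H (1 > -2) — not an equilibrium.

none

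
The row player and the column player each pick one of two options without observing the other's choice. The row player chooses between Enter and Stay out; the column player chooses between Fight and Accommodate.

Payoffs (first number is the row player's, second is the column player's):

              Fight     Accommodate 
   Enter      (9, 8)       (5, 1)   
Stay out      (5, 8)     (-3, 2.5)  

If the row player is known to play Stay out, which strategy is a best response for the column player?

Fight

Against Stay out, the column player earns 8 from Fight and 2.5 from Accommodate.
So Fight is the best response.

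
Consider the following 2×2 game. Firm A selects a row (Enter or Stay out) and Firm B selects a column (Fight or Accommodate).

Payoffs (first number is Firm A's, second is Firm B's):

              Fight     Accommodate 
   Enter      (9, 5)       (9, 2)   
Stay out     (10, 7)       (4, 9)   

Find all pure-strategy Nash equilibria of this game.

(Enter, Fight): Firm A prefers Stay out (10 > 9) — not an equilibrium.
(Enter, Accommodate): Firm B prefers Fight (5 > 2) — not an equilibrium.
(Stay out, Fight): Firm B prefers Accommodate (9 > 7) — not an equilibrium.
(Stay out, Accommodate): Firm A prefers Enter (9 > 4) — not an equilibrium.

none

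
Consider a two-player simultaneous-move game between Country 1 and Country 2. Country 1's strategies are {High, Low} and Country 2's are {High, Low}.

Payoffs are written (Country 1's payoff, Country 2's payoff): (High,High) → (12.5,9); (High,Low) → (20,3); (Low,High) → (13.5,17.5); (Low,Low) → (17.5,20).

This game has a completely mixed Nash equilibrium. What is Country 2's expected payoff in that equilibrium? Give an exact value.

15

First find p, the probability Country 1 plays High, from Country 2's indifference between High and Low: 9p + 17.5(1−p) = 3p + 20(1−p), giving p = 5/17.
Since Country 2 is indifferent in equilibrium, Country 2's expected payoff equals the payoff from either column against (5/17, 12/17). Using High: 9(5/17) + 17.5(12/17) = 15.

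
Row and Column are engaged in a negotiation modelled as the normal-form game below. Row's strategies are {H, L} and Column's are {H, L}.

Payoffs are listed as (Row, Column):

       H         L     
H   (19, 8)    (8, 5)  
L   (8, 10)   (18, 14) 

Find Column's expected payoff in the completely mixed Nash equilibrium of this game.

62/7

First find x, the probability Row plays H, from Column's indifference between H and L: 8x + 10(1−x) = 5x + 14(1−x), giving x = 4/7.
Since Column is indifferent in equilibrium, Column's expected payoff equals the payoff from either column against (4/7, 3/7). Using H: 8(4/7) + 10(3/7) = 62/7.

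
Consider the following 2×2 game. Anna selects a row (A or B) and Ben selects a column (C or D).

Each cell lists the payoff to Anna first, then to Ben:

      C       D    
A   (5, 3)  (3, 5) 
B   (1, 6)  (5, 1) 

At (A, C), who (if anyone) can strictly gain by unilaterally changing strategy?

Ben

Anna at (A, C) earns 5; deviating to B yields 1 — not better.
Ben earns 3; deviating to D yields 5 — a strict improvement.
Only Ben has a strictly profitable deviation.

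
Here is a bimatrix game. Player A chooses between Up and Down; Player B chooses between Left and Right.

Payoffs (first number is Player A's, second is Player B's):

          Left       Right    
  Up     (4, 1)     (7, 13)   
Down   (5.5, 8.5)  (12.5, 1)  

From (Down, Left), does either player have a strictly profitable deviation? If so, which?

Player A at (Down, Left) earns 5.5; deviating to Up yields 4 — not better.
Player B earns 8.5; deviating to Right yields 1 — not better.
Neither player can strictly improve; the profile is a Nash equilibrium.

Neither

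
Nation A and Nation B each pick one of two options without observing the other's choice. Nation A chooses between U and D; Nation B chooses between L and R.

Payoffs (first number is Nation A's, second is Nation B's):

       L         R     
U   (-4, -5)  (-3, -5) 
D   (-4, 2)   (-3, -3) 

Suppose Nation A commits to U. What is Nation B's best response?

Against U, Nation B earns -5 from L and -5 from R.
So either strategy is a best response.

either — both L and R are best responses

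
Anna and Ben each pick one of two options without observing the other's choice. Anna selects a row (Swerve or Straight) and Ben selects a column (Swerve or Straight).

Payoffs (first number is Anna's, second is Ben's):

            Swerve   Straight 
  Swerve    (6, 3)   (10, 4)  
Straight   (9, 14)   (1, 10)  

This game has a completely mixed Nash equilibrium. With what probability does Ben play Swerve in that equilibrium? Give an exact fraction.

3/4

Let y be the probability that Ben plays Swerve. In a completely mixed equilibrium, Anna must be indifferent between Swerve and Straight.
Anna's expected payoff from Swerve is 6y + 10(1−y); from Straight it is 9y + (1−y).
Setting these equal: −4y + 10 = 8y + 1, so y = 3/4.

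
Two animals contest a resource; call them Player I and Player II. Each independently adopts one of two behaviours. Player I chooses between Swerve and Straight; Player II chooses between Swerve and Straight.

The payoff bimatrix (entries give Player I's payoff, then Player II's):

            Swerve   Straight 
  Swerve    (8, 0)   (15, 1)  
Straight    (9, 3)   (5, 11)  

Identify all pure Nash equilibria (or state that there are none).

(Swerve, Swerve): Player I prefers Straight (9 > 8); Player II prefers Straight (1 > 0) — not an equilibrium.
(Swerve, Straight): Player I gets 15 ≥ 5 from Straight, and Player II gets 1 ≥ 0 from Swerve — Nash equilibrium.
(Straight, Swerve): Player II prefers Straight (11 > 3) — not an equilibrium.
(Straight, Straight): Player I prefers Swerve (15 > 5) — not an equilibrium.

(Swerve, Straight)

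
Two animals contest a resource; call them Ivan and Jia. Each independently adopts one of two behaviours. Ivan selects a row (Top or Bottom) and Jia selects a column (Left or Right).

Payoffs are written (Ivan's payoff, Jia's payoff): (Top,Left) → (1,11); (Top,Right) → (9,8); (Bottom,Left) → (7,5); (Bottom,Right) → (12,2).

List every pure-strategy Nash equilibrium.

(Top, Left): Ivan prefers Bottom (7 > 1) — not an equilibrium.
(Top, Right): Ivan prefers Bottom (12 > 9); Jia prefers Left (11 > 8) — not an equilibrium.
(Bottom, Left): Ivan gets 7 ≥ 1 from Top, and Jia gets 5 ≥ 2 from Right — Nash equilibrium.
(Bottom, Right): Jia prefers Left (5 > 2) — not an equilibrium.

(Bottom, Left)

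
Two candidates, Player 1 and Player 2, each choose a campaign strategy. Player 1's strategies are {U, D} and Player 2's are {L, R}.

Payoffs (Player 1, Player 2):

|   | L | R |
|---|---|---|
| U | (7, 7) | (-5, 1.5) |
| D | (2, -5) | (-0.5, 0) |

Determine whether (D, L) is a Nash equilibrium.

No

At (D, L), Player 1 earns 2; switching to U would give 7, so Player 1 would deviate.
Player 2 earns -5; switching to R would give 0, so Player 2 would deviate.
Since at least one player can profitably deviate, this is not a Nash equilibrium.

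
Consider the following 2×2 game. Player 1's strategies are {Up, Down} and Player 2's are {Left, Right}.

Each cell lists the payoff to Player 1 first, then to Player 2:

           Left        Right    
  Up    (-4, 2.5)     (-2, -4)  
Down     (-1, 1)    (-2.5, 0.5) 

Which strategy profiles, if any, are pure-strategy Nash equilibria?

(Down, Left)

(Up, Left): Player 1 prefers Down (-1 > -4) — not an equilibrium.
(Up, Right): Player 2 prefers Left (2.5 > -4) — not an equilibrium.
(Down, Left): Player 1 gets -1 ≥ -4 from Up, and Player 2 gets 1 ≥ 0.5 from Right — Nash equilibrium.
(Down, Right): Player 1 prefers Up (-2 > -2.5); Player 2 prefers Left (1 > 0.5) — not an equilibrium.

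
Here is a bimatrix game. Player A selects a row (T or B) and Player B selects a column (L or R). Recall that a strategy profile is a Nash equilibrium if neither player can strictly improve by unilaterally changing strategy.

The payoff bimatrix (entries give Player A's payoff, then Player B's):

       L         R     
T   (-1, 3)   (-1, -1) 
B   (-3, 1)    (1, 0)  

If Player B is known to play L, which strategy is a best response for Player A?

T

Against L, Player A earns -1 from T and -3 from B.
So T is the best response.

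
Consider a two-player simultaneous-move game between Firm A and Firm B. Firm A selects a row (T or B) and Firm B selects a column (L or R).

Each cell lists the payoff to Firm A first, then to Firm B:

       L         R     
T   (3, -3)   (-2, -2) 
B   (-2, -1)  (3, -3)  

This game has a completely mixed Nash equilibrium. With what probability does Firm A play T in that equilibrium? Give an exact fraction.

2/3

Let x be the probability that Firm A plays T. In a completely mixed equilibrium, Firm B must be indifferent between L and R.
Firm B's expected payoff from L is −3x − (1−x); from R it is −2x − 3(1−x).
Setting these equal: −2x − 1 = x − 3, so x = 2/3.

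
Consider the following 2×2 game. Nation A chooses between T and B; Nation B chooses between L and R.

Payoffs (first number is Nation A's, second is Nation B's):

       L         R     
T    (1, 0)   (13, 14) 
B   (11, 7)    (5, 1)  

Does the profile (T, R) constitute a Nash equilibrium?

At (T, R), Nation A earns 13; switching to B would give 5, so Nation A has no profitable deviation.
Nation B earns 14; switching to L would give 0, so Nation B has no profitable deviation.
Neither player can gain by a unilateral deviation, so this profile is a Nash equilibrium.

Yes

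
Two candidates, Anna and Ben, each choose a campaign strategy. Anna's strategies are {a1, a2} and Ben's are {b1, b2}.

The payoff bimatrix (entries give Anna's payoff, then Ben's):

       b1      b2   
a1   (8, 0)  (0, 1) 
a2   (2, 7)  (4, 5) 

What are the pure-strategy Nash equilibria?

(a1, b1): Ben prefers b2 (1 > 0) — not an equilibrium.
(a1, b2): Anna prefers a2 (4 > 0) — not an equilibrium.
(a2, b1): Anna prefers a1 (8 > 2) — not an equilibrium.
(a2, b2): Ben prefers b1 (7 > 5) — not an equilibrium.

none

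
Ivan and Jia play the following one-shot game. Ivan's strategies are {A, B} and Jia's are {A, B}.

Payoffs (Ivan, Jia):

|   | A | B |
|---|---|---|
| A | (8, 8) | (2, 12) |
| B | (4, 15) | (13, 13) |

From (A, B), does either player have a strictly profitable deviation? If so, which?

Ivan at (A, B) earns 2; deviating to B yields 13 — a strict improvement.
Jia earns 12; deviating to A yields 8 — not better.
Only Ivan has a strictly profitable deviation.

Ivan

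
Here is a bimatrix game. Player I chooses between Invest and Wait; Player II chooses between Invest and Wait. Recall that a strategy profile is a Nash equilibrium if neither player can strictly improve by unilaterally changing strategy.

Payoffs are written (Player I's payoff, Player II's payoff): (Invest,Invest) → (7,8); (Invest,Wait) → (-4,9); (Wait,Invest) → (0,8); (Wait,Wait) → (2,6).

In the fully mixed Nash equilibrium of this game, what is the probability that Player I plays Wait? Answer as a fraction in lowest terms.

Let x be the probability that Player I plays Invest. In a completely mixed equilibrium, Player II must be indifferent between Invest and Wait.
Player II's expected payoff from Invest is 8x + 8(1−x); from Wait it is 9x + 6(1−x).
Setting these equal: 8 = 3x + 6, so x = 2/3.
Therefore Player I plays Wait with probability 1 − 2/3 = 1/3.

1/3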